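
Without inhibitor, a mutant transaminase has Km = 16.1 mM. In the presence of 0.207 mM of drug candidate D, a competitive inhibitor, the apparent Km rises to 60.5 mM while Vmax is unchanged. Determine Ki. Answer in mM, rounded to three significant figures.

Competitive: Km,app = α·Km with α = 1 + [I]/Ki.
α = Km,app/Km = 60.5/16.1 = 3.758.
Ki = [I]/(α − 1) = 0.207/2.758 = 0.0751 mM.

0.0751 mM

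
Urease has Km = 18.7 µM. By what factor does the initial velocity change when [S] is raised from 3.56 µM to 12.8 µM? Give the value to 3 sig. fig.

Since Vmax cancels, v₂/v₁ = [S]₂(Km+[S]₁) / [S]₁(Km+[S]₂).
= 12.8×(18.7+3.56) / (3.56×(18.7+12.8)) = 284.9/112.1 = 2.54.

2.54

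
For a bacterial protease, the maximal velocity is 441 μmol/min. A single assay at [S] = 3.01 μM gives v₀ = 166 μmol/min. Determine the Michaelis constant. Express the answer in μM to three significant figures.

4.99 μM

v/Vmax = 166/441 = 0.3764 = [S]/(Km+[S]).
So Km + [S] = [S]/0.3764 = 7.996 μM, giving Km = 7.996 − 3.01 = 4.99 μM.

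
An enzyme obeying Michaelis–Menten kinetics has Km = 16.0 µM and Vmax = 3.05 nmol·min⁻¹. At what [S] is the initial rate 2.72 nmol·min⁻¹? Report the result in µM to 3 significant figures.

Rearranging v = Vmax[S]/(Km+[S]) gives [S] = Km·v/(Vmax − v).
[S] = 16.0 × 2.72 / (3.05 − 2.72) = 43.52/0.3300 = 132 µM.

132 µM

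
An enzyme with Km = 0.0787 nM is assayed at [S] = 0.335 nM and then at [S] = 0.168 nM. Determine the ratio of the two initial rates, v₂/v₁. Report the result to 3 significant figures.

0.841

Since Vmax cancels, v₂/v₁ = [S]₂(Km+[S]₁) / [S]₁(Km+[S]₂).
= 0.168×(0.0787+0.335) / (0.335×(0.0787+0.168)) = 0.06950/0.08264 = 0.841.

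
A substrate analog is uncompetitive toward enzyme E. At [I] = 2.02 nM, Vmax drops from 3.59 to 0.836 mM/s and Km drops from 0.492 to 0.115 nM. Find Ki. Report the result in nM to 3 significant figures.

Uncompetitive: Vmax,app = Vmax/α (and Km,app = Km/α) with α = 1 + [I]/Ki.
α = Vmax/Vmax,app = 3.59/0.836 = 4.294.
Ki = [I]/(α − 1) = 2.02/3.294 = 0.613 nM.

0.613 nM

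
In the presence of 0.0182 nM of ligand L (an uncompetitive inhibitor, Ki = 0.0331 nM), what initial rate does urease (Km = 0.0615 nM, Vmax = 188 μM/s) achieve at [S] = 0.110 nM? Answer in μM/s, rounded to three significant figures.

89.1 μM/s

α = 1 + [I]/Ki = 1 + 0.0182/0.0331 = 1.550.
For an uncompetitive inhibitor, both parameters are divided by α, giving Vmax/α and Km/α: Km,app = 0.0397 nM, Vmax,app = 121 μM/s.
v = Vmax,app·[S]/(Km,app + [S]) = 121 × 0.110/(0.0397 + 0.110) = 89.1 μM/s.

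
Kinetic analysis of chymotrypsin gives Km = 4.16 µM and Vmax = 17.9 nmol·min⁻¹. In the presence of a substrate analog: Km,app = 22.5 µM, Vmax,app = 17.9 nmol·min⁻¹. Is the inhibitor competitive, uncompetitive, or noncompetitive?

Km increases (4.16 → 22.5 µM) while Vmax is unchanged — the hallmark of competitive inhibition.

competitive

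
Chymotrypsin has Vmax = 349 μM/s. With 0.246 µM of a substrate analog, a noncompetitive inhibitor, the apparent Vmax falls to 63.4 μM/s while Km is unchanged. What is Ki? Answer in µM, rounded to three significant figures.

Noncompetitive: Vmax,app = Vmax/α with α = 1 + [I]/Ki.
α = Vmax/Vmax,app = 349/63.4 = 5.505.
Ki = [I]/(α − 1) = 0.246/4.505 = 0.0546 µM.

0.0546 µM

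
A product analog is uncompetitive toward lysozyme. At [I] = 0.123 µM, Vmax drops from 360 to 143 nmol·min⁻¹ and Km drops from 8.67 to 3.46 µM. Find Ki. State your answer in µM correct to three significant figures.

0.0811 µM

Uncompetitive: Vmax,app = Vmax/α (and Km,app = Km/α) with α = 1 + [I]/Ki.
α = Vmax/Vmax,app = 360/143 = 2.517.
Ki = [I]/(α − 1) = 0.123/1.517 = 0.0811 µM.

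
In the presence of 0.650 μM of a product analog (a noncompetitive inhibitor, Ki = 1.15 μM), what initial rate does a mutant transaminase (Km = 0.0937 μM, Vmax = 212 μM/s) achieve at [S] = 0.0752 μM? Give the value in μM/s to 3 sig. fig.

With α = 1 + [I]/Ki = 1 + 0.650/1.15 = 1.565, the noncompetitive rate law is v = (Vmax/α)·[S] / (Km + [S]).
v = (212/1.565)×0.0752 / (0.0937 + 0.0752) = 10.19/0.1689 = 60.3 μM/s.

60.3 μM/s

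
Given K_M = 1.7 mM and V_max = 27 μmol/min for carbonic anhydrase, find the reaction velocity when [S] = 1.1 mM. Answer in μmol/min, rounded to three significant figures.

10.6 μmol/min

v = Vmax·[S]/(Km + [S]) = 27 × 1.1 / (1.7 + 1.1)
  = 29.70 / 2.800 = 10.6 μmol/min.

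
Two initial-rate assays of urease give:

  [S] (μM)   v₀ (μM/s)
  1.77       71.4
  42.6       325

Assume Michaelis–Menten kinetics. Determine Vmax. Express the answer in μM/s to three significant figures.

From v = Vmax[S]/(Km+[S]), each point gives Vmax = v(Km+[S])/[S].
Equating: 71.4(Km+1.77)/1.77 = 325(Km+42.6)/42.6.
40.34·Km + 71.4 = 7.629·Km + 325, so (40.34 − 7.629)·Km = 325 − 71.4.
Km = 253.6/32.71 = 7.75 μM; then Vmax = 71.4(7.75+1.77)/1.77 = 384 μM/s.

384 μM/s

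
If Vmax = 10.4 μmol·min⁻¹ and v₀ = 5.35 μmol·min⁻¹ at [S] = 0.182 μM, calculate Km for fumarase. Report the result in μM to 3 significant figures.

From v = Vmax[S]/(Km+[S]), Km = [S](Vmax − v)/v.
Km = 0.182 × (10.4 − 5.35) / 5.35 = 0.9191/5.35 = 0.172 μM.

0.172 μM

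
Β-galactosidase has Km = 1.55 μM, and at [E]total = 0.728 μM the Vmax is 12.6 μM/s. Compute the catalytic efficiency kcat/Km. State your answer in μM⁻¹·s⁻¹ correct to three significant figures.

11.2 μM⁻¹·s⁻¹

kcat = Vmax/[E]total = 12.6/0.728 = 17.3 s⁻¹.
kcat/Km = 17.3/1.55 = 11.2 μM⁻¹·s⁻¹.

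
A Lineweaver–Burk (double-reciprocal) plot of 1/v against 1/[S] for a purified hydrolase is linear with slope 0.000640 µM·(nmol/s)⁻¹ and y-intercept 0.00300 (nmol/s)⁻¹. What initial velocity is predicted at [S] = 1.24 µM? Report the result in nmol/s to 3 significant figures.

284 nmol/s

The y-intercept is 1/Vmax, so Vmax = 1/0.00300 = 333 nmol/s.
The slope is Km/Vmax, so Km = 0.000640 × 333 = 0.213 µM.
Then v = 333 × 1.24/(0.213 + 1.24) = 284 nmol/s.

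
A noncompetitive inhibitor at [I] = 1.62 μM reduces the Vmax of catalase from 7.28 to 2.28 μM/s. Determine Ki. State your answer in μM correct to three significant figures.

Noncompetitive: Vmax,app = Vmax/α with α = 1 + [I]/Ki.
α = Vmax/Vmax,app = 7.28/2.28 = 3.193.
Ki = [I]/(α − 1) = 1.62/2.193 = 0.739 μM.

0.739 μM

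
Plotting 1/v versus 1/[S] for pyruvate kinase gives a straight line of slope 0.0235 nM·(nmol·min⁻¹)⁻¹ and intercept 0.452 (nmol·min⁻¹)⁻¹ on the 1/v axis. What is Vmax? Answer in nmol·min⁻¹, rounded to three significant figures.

The y-intercept of a Lineweaver–Burk plot equals 1/Vmax, so Vmax = 1/0.452 = 2.21 nmol·min⁻¹.

2.21 nmol·min⁻¹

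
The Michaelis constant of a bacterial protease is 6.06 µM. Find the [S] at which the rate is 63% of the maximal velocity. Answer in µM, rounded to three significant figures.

v/Vmax = [S]/(Km+[S]) = 0.63, so [S] = Km·0.63/(1 − 0.63) = 6.06 × 1.703.
[S] = 10.3 µM.

10.3 µM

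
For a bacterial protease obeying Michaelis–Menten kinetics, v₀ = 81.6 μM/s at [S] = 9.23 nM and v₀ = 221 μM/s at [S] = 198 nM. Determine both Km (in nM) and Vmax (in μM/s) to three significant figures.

Km = 18.0 nM; Vmax = 241 μM/s

From v = Vmax[S]/(Km+[S]), each point gives Vmax = v(Km+[S])/[S].
Equating: 81.6(Km+9.23)/9.23 = 221(Km+198)/198.
8.841·Km + 81.6 = 1.116·Km + 221, so (8.841 − 1.116)·Km = 221 − 81.6.
Km = 139.4/7.725 = 18.0 nM; then Vmax = 81.6(18.0+9.23)/9.23 = 241 μM/s.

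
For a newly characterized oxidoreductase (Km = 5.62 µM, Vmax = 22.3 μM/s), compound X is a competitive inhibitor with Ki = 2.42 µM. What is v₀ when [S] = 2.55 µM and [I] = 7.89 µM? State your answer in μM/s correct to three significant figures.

With α = 1 + [I]/Ki = 1 + 7.89/2.42 = 4.260, the competitive rate law is v = Vmax[S] / (αKm + [S]).
v = 22.3×2.55 / (4.260×5.62 + 2.55) = 56.86/26.49 = 2.15 μM/s.

2.15 μM/s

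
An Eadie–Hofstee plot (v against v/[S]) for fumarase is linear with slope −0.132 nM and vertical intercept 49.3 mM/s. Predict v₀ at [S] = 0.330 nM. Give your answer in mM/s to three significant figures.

35.2 mM/s

In the Eadie–Hofstee form v = Vmax − Km·(v/[S]), the slope is −Km and the intercept is Vmax, so Km = 0.132 nM and Vmax = 49.3 mM/s.
v = 49.3 × 0.330/(0.132 + 0.330) = 35.2 mM/s.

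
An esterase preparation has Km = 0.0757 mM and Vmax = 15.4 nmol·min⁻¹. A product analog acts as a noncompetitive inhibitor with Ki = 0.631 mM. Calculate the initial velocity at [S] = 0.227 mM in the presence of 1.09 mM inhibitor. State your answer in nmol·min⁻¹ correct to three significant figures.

α = 1 + [I]/Ki = 1 + 1.09/0.631 = 2.727.
For a noncompetitive inhibitor, Vmax is reduced to Vmax/α while Km is unchanged: Km,app = 0.0757 mM, Vmax,app = 5.65 nmol·min⁻¹.
v = Vmax,app·[S]/(Km,app + [S]) = 5.65 × 0.227/(0.0757 + 0.227) = 4.23 nmol·min⁻¹.

4.23 nmol·min⁻¹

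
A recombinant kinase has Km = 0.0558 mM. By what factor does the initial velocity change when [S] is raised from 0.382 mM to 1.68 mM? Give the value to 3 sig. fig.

1.11

Since Vmax cancels, v₂/v₁ = [S]₂(Km+[S]₁) / [S]₁(Km+[S]₂).
= 1.68×(0.0558+0.382) / (0.382×(0.0558+1.68)) = 0.7355/0.6631 = 1.11.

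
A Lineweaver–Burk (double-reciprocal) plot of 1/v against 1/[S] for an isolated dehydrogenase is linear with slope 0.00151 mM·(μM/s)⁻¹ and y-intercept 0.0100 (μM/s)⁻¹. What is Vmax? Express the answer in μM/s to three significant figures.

100 μM/s

The y-intercept of a Lineweaver–Burk plot equals 1/Vmax, so Vmax = 1/0.0100 = 100 μM/s.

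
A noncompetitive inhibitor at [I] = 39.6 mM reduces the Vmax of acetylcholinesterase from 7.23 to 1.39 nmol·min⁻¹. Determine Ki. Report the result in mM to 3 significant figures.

Noncompetitive: Vmax,app = Vmax/α with α = 1 + [I]/Ki.
α = Vmax/Vmax,app = 7.23/1.39 = 5.201.
Ki = [I]/(α − 1) = 39.6/4.201 = 9.43 mM.

9.43 mM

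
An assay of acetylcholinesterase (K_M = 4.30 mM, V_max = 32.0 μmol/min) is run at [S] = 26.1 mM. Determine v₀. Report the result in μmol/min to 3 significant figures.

27.5 μmol/min

v = Vmax·[S]/(Km + [S]) = 32.0 × 26.1 / (4.30 + 26.1)
  = 835.2 / 30.40 = 27.5 μmol/min.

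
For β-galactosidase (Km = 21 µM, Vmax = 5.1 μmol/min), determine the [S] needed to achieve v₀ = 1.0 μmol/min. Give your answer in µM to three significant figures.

The required fractional saturation is v/Vmax = 1.0/5.1 = 0.1961.
Then [S]/(Km+[S]) = 0.1961 ⇒ [S] = 21 × 0.1961/(1 − 0.1961) = 5.12 µM.

5.12 µM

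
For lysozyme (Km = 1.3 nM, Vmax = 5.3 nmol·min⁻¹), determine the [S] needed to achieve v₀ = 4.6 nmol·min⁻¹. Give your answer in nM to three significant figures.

Rearranging v = Vmax[S]/(Km+[S]) gives [S] = Km·v/(Vmax − v).
[S] = 1.3 × 4.6 / (5.3 − 4.6) = 5.980/0.7000 = 8.54 nM.

8.54 nM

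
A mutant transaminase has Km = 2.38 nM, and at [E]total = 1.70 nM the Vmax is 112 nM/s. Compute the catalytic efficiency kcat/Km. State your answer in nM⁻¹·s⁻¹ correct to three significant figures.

kcat = Vmax/[E]total = 112/1.70 = 65.9 s⁻¹.
kcat/Km = 65.9/2.38 = 27.7 nM⁻¹·s⁻¹.

27.7 nM⁻¹·s⁻¹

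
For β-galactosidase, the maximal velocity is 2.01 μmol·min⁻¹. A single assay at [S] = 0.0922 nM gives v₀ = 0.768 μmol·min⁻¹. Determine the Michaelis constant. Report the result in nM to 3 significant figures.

0.149 nM

v/Vmax = 0.768/2.01 = 0.3821 = [S]/(Km+[S]).
So Km + [S] = [S]/0.3821 = 0.2413 nM, giving Km = 0.2413 − 0.0922 = 0.149 nM.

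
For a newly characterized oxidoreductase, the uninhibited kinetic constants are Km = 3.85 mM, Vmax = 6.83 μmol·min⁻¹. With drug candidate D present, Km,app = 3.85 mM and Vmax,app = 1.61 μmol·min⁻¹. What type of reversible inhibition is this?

Vmax decreases (6.83 → 1.61 μmol·min⁻¹) while Km is unchanged — pure noncompetitive inhibition.

noncompetitive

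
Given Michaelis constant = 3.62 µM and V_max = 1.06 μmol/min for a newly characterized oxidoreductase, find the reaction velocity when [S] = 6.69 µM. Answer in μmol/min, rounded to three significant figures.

0.688 μmol/min

v = Vmax·[S]/(Km + [S]) = 1.06 × 6.69 / (3.62 + 6.69)
  = 7.091 / 10.31 = 0.688 μmol/min.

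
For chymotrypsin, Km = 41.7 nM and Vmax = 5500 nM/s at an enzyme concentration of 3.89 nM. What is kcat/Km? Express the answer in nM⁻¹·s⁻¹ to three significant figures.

kcat = Vmax/[E]total = 5500/3.89 = 1410 s⁻¹.
kcat/Km = 1410/41.7 = 33.9 nM⁻¹·s⁻¹.

33.9 nM⁻¹·s⁻¹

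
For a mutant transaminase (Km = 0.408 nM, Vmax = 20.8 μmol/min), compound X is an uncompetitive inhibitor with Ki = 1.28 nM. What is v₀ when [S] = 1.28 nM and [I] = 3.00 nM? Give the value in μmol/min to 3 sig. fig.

With α = 1 + [I]/Ki = 1 + 3.00/1.28 = 3.344, the uncompetitive rate law is v = (Vmax/α)·[S] / (Km/α + [S]).
v = (20.8/3.344)×1.28 / (0.408/3.344 + 1.28) = 7.962/1.402 = 5.68 μmol/min.

5.68 μmol/min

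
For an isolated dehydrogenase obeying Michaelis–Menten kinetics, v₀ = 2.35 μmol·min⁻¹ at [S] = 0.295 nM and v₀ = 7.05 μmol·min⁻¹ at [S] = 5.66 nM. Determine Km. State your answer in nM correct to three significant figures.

In reciprocal form, 1/v = (Km/Vmax)·(1/[S]) + 1/Vmax. The two points give (1/[S], 1/v) = (3.390, 0.4255) and (0.1767, 0.1418).
Slope = (0.4255 − 0.1418)/(3.390 − 0.1767) = 0.08829; intercept = 0.4255 − 0.08829×3.390 = 0.1262.
Vmax = 1/intercept = 7.92 μmol·min⁻¹; Km = slope × Vmax = 0.08829 × 7.92 = 0.699 nM.

0.699 nM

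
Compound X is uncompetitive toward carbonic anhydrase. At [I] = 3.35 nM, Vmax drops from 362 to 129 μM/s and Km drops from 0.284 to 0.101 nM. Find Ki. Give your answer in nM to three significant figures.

Uncompetitive: Vmax,app = Vmax/α (and Km,app = Km/α) with α = 1 + [I]/Ki.
α = Vmax/Vmax,app = 362/129 = 2.806.
Since α = 1 + [I]/Ki, [I]/Ki = 2.806 − 1 = 1.806 and Ki = 3.35/1.806 = 1.85 nM.

1.85 nM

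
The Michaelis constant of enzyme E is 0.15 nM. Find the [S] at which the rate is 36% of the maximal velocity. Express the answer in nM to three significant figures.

0.0844 nM

v/Vmax = [S]/(Km+[S]) = 0.36, so [S] = Km·0.36/(1 − 0.36) = 0.15 × 0.5625.
[S] = 0.0844 nM.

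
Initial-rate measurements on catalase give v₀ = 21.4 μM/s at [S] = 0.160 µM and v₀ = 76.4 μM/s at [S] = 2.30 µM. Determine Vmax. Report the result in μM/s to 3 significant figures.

From v = Vmax[S]/(Km+[S]), each point gives Vmax = v(Km+[S])/[S].
Equating: 21.4(Km+0.160)/0.160 = 76.4(Km+2.30)/2.30.
133.8·Km + 21.4 = 33.22·Km + 76.4, so (133.8 − 33.22)·Km = 76.4 − 21.4.
Km = 55.00/100.5 = 0.547 µM; then Vmax = 21.4(0.547+0.160)/0.160 = 94.6 μM/s.

94.6 μM/s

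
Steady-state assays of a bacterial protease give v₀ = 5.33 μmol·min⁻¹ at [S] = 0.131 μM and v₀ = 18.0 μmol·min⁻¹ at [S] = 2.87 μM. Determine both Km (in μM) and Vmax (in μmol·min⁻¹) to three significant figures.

In reciprocal form, 1/v = (Km/Vmax)·(1/[S]) + 1/Vmax. The two points give (1/[S], 1/v) = (7.634, 0.1876) and (0.3484, 0.05556).
Slope = (0.1876 − 0.05556)/(7.634 − 0.3484) = 0.01813; intercept = 0.1876 − 0.01813×7.634 = 0.04924.
Vmax = 1/intercept = 20.3 μmol·min⁻¹; Km = slope × Vmax = 0.01813 × 20.3 = 0.368 μM.

Km = 0.368 μM; Vmax = 20.3 μmol·min⁻¹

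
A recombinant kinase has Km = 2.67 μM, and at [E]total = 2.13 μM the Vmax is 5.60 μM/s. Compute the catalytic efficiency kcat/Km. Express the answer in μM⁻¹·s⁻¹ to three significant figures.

0.985 μM⁻¹·s⁻¹

kcat = Vmax/[E]total = 5.60/2.13 = 2.63 s⁻¹.
kcat/Km = 2.63/2.67 = 0.985 μM⁻¹·s⁻¹.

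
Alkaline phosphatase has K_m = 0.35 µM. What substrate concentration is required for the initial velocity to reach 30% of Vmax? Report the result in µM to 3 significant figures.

v/Vmax = [S]/(Km+[S]) = 0.3, so [S] = Km·0.3/(1 − 0.3) = 0.35 × 0.4286.
[S] = 0.150 µM.

0.150 µM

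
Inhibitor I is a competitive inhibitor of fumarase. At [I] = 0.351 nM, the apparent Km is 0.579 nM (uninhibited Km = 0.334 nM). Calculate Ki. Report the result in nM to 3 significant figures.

0.479 nM

Competitive: Km,app = α·Km with α = 1 + [I]/Ki.
α = Km,app/Km = 0.579/0.334 = 1.734.
Since α = 1 + [I]/Ki, [I]/Ki = 1.734 − 1 = 0.7335 and Ki = 0.351/0.7335 = 0.479 nM.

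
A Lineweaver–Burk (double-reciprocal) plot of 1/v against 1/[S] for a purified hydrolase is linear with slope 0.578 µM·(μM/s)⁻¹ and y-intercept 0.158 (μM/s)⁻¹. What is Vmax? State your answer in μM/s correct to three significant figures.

6.33 μM/s

The y-intercept of a Lineweaver–Burk plot equals 1/Vmax, so Vmax = 1/0.158 = 6.33 μM/s.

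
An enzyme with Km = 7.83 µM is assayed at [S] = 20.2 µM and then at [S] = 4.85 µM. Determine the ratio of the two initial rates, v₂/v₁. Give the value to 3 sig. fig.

0.531

The fractional saturations are [S]/(Km+[S]) = 20.2/28.03 = 0.7207 and 4.85/12.68 = 0.3825.
v₂/v₁ is just their ratio: 0.3825/0.7207 = 0.531.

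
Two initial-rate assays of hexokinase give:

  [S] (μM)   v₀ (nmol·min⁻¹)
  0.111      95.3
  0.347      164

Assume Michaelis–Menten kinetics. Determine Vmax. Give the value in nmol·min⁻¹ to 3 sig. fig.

248 nmol·min⁻¹

From v = Vmax[S]/(Km+[S]), each point gives Vmax = v(Km+[S])/[S].
Equating: 95.3(Km+0.111)/0.111 = 164(Km+0.347)/0.347.
858.6·Km + 95.3 = 472.6·Km + 164, so (858.6 − 472.6)·Km = 164 − 95.3.
Km = 68.70/385.9 = 0.178 μM; then Vmax = 95.3(0.178+0.111)/0.111 = 248 nmol·min⁻¹.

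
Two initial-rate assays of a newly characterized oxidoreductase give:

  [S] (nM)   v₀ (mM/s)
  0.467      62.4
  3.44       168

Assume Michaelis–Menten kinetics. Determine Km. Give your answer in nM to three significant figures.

From v = Vmax[S]/(Km+[S]), each point gives Vmax = v(Km+[S])/[S].
Equating: 62.4(Km+0.467)/0.467 = 168(Km+3.44)/3.44.
133.6·Km + 62.4 = 48.84·Km + 168, so (133.6 − 48.84)·Km = 168 − 62.4.
Km = 105.6/84.78 = 1.25 nM; then Vmax = 62.4(1.25+0.467)/0.467 = 229 mM/s.

1.25 nM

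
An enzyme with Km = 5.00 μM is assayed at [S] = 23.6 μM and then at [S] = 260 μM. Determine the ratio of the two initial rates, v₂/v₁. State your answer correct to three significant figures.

1.19

Since Vmax cancels, v₂/v₁ = [S]₂(Km+[S]₁) / [S]₁(Km+[S]₂).
= 260×(5.00+23.6) / (23.6×(5.00+260)) = 7436/6254 = 1.19.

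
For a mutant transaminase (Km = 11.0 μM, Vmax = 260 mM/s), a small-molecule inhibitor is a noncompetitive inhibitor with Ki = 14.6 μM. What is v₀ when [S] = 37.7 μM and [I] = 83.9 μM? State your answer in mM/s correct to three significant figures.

29.8 mM/s

With α = 1 + [I]/Ki = 1 + 83.9/14.6 = 6.747, the noncompetitive rate law is v = (Vmax/α)·[S] / (Km + [S]).
v = (260/6.747)×37.7 / (11.0 + 37.7) = 1453/48.70 = 29.8 mM/s.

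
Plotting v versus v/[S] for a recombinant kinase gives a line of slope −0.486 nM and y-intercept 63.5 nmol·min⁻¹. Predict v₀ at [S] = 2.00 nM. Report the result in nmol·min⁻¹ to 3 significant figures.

51.1 nmol·min⁻¹

In the Eadie–Hofstee form v = Vmax − Km·(v/[S]), the slope is −Km and the intercept is Vmax, so Km = 0.486 nM and Vmax = 63.5 nmol·min⁻¹.
v = 63.5 × 2.00/(0.486 + 2.00) = 51.1 nmol·min⁻¹.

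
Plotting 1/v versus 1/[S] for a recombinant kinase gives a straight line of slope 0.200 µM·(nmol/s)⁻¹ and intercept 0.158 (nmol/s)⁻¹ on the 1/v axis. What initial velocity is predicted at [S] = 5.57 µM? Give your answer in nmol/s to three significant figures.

The y-intercept is 1/Vmax, so Vmax = 1/0.158 = 6.33 nmol/s.
The slope is Km/Vmax, so Km = 0.200 × 6.33 = 1.27 µM.
Then v = 6.33 × 5.57/(1.27 + 5.57) = 5.16 nmol/s.

5.16 nmol/s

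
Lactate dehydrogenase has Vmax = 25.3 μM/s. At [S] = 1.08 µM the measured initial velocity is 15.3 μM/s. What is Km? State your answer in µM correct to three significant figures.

v/Vmax = 15.3/25.3 = 0.6047 = [S]/(Km+[S]).
So Km + [S] = [S]/0.6047 = 1.786 µM, giving Km = 1.786 − 1.08 = 0.706 µM.

0.706 µM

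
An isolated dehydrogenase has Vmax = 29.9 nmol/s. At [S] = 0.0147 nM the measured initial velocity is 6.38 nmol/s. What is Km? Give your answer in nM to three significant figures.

From v = Vmax[S]/(Km+[S]), Km = [S](Vmax − v)/v.
Km = 0.0147 × (29.9 − 6.38) / 6.38 = 0.3457/6.38 = 0.0542 nM.

0.0542 nM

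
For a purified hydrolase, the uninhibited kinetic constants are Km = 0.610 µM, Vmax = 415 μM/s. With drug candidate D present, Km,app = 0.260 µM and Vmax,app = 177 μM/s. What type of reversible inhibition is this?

Both Km and Vmax decrease by the same factor (~2.35-fold) — characteristic of uncompetitive inhibition.

uncompetitive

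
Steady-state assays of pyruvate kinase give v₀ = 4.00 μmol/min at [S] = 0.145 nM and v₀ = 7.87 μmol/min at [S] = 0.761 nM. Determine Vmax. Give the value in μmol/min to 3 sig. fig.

10.2 μmol/min

In reciprocal form, 1/v = (Km/Vmax)·(1/[S]) + 1/Vmax. The two points give (1/[S], 1/v) = (6.897, 0.2500) and (1.314, 0.1271).
Slope = (0.2500 − 0.1271)/(6.897 − 1.314) = 0.02202; intercept = 0.2500 − 0.02202×6.897 = 0.09813.
Vmax = 1/intercept = 10.2 μmol/min; Km = slope × Vmax = 0.02202 × 10.2 = 0.224 nM.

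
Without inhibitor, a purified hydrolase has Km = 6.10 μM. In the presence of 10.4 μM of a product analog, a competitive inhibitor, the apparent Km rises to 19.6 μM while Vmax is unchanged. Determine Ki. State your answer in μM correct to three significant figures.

4.70 μM

Competitive: Km,app = α·Km with α = 1 + [I]/Ki.
α = Km,app/Km = 19.6/6.10 = 3.213.
Since α = 1 + [I]/Ki, [I]/Ki = 3.213 − 1 = 2.213 and Ki = 10.4/2.213 = 4.70 μM.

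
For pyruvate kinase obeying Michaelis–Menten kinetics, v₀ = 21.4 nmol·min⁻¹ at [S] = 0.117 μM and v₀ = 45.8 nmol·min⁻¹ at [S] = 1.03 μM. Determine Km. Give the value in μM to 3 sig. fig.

0.176 μM

In reciprocal form, 1/v = (Km/Vmax)·(1/[S]) + 1/Vmax. The two points give (1/[S], 1/v) = (8.547, 0.04673) and (0.9709, 0.02183).
Slope = (0.04673 − 0.02183)/(8.547 − 0.9709) = 0.003286; intercept = 0.04673 − 0.003286×8.547 = 0.01864.
Vmax = 1/intercept = 53.6 nmol·min⁻¹; Km = slope × Vmax = 0.003286 × 53.6 = 0.176 μM.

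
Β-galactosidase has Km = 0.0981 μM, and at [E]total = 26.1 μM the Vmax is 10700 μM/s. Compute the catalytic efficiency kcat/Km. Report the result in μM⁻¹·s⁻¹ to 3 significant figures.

4180 μM⁻¹·s⁻¹

kcat = Vmax/[E]total = 10700/26.1 = 410 s⁻¹.
kcat/Km = 410/0.0981 = 4180 μM⁻¹·s⁻¹.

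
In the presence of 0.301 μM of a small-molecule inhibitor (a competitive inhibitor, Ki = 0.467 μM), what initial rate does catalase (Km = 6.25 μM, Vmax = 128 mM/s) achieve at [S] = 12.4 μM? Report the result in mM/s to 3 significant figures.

With α = 1 + [I]/Ki = 1 + 0.301/0.467 = 1.645, the competitive rate law is v = Vmax[S] / (αKm + [S]).
v = 128×12.4 / (1.645×6.25 + 12.4) = 1587/22.68 = 70.0 mM/s.

70.0 mM/s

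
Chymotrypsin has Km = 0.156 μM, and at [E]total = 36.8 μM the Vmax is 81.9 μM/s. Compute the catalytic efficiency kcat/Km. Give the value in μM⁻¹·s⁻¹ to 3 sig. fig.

kcat = Vmax/[E]total = 81.9/36.8 = 2.23 s⁻¹.
kcat/Km = 2.23/0.156 = 14.3 μM⁻¹·s⁻¹.

14.3 μM⁻¹·s⁻¹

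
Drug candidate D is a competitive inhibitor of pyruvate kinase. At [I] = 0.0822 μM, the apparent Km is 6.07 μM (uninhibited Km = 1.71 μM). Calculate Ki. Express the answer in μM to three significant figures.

0.0322 μM

Competitive: Km,app = α·Km with α = 1 + [I]/Ki.
α = Km,app/Km = 6.07/1.71 = 3.550.
Since α = 1 + [I]/Ki, [I]/Ki = 3.550 − 1 = 2.550 and Ki = 0.0822/2.550 = 0.0322 μM.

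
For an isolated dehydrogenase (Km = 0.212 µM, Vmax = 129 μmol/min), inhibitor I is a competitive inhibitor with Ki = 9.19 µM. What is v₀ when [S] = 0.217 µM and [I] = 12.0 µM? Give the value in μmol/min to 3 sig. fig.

39.7 μmol/min

α = 1 + [I]/Ki = 1 + 12.0/9.19 = 2.306.
For a competitive inhibitor, Vmax is unchanged and the apparent Km becomes α·Km: Km,app = 0.489 µM, Vmax,app = 129 μmol/min.
v = Vmax,app·[S]/(Km,app + [S]) = 129 × 0.217/(0.489 + 0.217) = 39.7 μmol/min.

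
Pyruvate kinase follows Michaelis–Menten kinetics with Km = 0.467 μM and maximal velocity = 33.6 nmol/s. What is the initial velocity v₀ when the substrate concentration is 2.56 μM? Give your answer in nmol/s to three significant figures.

[S]/(Km+[S]) = 2.56/3.027 = 0.8457, the fractional saturation.
v = 0.8457 × Vmax = 0.8457 × 33.6 = 28.4 nmol/s.

28.4 nmol/s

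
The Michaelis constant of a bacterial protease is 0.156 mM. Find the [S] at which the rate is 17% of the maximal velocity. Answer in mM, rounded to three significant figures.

0.0320 mM

v/Vmax = [S]/(Km+[S]) = 0.17, so [S] = Km·0.17/(1 − 0.17) = 0.156 × 0.2048.
[S] = 0.0320 mM.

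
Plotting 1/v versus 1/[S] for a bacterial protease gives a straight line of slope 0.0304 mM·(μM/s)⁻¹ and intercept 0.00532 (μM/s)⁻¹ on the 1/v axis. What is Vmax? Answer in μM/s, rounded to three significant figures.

The y-intercept of a Lineweaver–Burk plot equals 1/Vmax, so Vmax = 1/0.00532 = 188 μM/s.

188 μM/s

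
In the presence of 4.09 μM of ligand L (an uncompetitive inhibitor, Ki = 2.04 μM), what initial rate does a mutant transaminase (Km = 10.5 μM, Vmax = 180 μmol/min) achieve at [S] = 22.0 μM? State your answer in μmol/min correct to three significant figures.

With α = 1 + [I]/Ki = 1 + 4.09/2.04 = 3.005, the uncompetitive rate law is v = (Vmax/α)·[S] / (Km/α + [S]).
v = (180/3.005)×22.0 / (10.5/3.005 + 22.0) = 1318/25.49 = 51.7 μmol/min.

51.7 μmol/min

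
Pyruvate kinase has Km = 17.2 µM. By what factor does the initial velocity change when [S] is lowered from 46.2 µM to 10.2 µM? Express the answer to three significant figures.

Since Vmax cancels, v₂/v₁ = [S]₂(Km+[S]₁) / [S]₁(Km+[S]₂).
= 10.2×(17.2+46.2) / (46.2×(17.2+10.2)) = 646.7/1266 = 0.511.

0.511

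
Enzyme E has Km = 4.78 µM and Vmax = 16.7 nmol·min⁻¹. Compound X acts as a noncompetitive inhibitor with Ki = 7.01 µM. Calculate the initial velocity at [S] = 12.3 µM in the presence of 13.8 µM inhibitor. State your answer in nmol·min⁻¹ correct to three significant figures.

With α = 1 + [I]/Ki = 1 + 13.8/7.01 = 2.969, the noncompetitive rate law is v = (Vmax/α)·[S] / (Km + [S]).
v = (16.7/2.969)×12.3 / (4.78 + 12.3) = 69.19/17.08 = 4.05 nmol·min⁻¹.

4.05 nmol·min⁻¹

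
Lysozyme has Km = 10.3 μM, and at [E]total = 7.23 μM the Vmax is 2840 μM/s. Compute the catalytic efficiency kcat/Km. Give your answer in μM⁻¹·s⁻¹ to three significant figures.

38.1 μM⁻¹·s⁻¹

kcat = Vmax/[E]total = 2840/7.23 = 393 s⁻¹.
kcat/Km = 393/10.3 = 38.1 μM⁻¹·s⁻¹.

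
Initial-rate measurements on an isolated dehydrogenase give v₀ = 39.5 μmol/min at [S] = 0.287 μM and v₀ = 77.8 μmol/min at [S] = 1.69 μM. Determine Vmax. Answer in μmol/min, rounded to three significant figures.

97.0 μmol/min

In reciprocal form, 1/v = (Km/Vmax)·(1/[S]) + 1/Vmax. The two points give (1/[S], 1/v) = (3.484, 0.02532) and (0.5917, 0.01285).
Slope = (0.02532 − 0.01285)/(3.484 − 0.5917) = 0.004309; intercept = 0.02532 − 0.004309×3.484 = 0.01030.
Vmax = 1/intercept = 97.0 μmol/min; Km = slope × Vmax = 0.004309 × 97.0 = 0.418 μM.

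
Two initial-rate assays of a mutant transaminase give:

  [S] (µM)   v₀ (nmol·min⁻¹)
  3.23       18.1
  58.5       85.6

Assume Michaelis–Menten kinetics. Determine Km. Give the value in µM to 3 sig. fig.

In reciprocal form, 1/v = (Km/Vmax)·(1/[S]) + 1/Vmax. The two points give (1/[S], 1/v) = (0.3096, 0.05525) and (0.01709, 0.01168).
Slope = (0.05525 − 0.01168)/(0.3096 − 0.01709) = 0.1489; intercept = 0.05525 − 0.1489×0.3096 = 0.009136.
Vmax = 1/intercept = 109 nmol·min⁻¹; Km = slope × Vmax = 0.1489 × 109 = 16.3 µM.

16.3 µM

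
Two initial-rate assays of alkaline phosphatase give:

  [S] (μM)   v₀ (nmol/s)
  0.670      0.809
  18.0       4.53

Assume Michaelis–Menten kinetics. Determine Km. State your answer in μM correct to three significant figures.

From v = Vmax[S]/(Km+[S]), each point gives Vmax = v(Km+[S])/[S].
Equating: 0.809(Km+0.670)/0.670 = 4.53(Km+18.0)/18.0.
1.207·Km + 0.809 = 0.2517·Km + 4.53, so (1.207 − 0.2517)·Km = 4.53 − 0.809.
Km = 3.721/0.9558 = 3.89 μM; then Vmax = 0.809(3.89+0.670)/0.670 = 5.51 nmol/s.

3.89 μM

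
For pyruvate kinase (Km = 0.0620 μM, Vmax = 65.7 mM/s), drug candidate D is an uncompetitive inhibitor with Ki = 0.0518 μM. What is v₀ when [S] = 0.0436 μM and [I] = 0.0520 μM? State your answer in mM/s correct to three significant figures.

19.2 mM/s

α = 1 + [I]/Ki = 1 + 0.0520/0.0518 = 2.004.
For an uncompetitive inhibitor, both parameters are divided by α, giving Vmax/α and Km/α: Km,app = 0.0309 μM, Vmax,app = 32.8 mM/s.
v = Vmax,app·[S]/(Km,app + [S]) = 32.8 × 0.0436/(0.0309 + 0.0436) = 19.2 mM/s.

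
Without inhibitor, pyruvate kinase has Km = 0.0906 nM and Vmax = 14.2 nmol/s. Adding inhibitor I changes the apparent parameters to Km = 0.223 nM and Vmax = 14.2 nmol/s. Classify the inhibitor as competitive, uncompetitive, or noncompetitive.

competitive

Km increases (0.0906 → 0.223 nM) while Vmax is unchanged — the hallmark of competitive inhibition.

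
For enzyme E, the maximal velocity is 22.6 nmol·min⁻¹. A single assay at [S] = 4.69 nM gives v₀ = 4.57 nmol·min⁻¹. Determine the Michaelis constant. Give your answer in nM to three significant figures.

From v = Vmax[S]/(Km+[S]), Km = [S](Vmax − v)/v.
Km = 4.69 × (22.6 − 4.57) / 4.57 = 84.56/4.57 = 18.5 nM.

18.5 nM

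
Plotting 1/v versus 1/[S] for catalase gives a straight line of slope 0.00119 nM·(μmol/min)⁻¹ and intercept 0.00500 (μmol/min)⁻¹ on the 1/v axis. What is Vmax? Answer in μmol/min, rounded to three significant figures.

The y-intercept of a Lineweaver–Burk plot equals 1/Vmax, so Vmax = 1/0.00500 = 200 μmol/min.

200 μmol/min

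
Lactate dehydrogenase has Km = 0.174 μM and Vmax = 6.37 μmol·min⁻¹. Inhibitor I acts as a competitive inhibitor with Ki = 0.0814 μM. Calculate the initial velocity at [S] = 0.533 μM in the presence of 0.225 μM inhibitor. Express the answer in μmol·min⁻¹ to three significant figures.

α = 1 + [I]/Ki = 1 + 0.225/0.0814 = 3.764.
For a competitive inhibitor, Vmax is unchanged and the apparent Km becomes α·Km: Km,app = 0.655 μM, Vmax,app = 6.37 μmol·min⁻¹.
v = Vmax,app·[S]/(Km,app + [S]) = 6.37 × 0.533/(0.655 + 0.533) = 2.86 μmol·min⁻¹.

2.86 μmol·min⁻¹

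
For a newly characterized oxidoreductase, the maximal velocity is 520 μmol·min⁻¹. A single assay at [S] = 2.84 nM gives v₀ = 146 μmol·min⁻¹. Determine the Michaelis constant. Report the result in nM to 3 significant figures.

7.28 nM

v/Vmax = 146/520 = 0.2808 = [S]/(Km+[S]).
So Km + [S] = [S]/0.2808 = 10.12 nM, giving Km = 10.12 − 2.84 = 7.28 nM.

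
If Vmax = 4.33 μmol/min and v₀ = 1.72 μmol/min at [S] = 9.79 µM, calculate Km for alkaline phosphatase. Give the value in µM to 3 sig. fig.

14.9 µM

From v = Vmax[S]/(Km+[S]), Km = [S](Vmax − v)/v.
Km = 9.79 × (4.33 − 1.72) / 1.72 = 25.55/1.72 = 14.9 µM.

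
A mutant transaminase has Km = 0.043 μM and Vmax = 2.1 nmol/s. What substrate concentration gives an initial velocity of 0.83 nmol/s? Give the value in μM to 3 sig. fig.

The required fractional saturation is v/Vmax = 0.83/2.1 = 0.3952.
Then [S]/(Km+[S]) = 0.3952 ⇒ [S] = 0.043 × 0.3952/(1 − 0.3952) = 0.0281 μM.

0.0281 μM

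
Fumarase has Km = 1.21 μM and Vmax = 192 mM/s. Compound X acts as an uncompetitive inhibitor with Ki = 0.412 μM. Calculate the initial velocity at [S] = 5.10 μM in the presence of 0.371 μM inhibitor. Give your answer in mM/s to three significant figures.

α = 1 + [I]/Ki = 1 + 0.371/0.412 = 1.900.
For an uncompetitive inhibitor, both parameters are divided by α, giving Vmax/α and Km/α: Km,app = 0.637 μM, Vmax,app = 101 mM/s.
v = Vmax,app·[S]/(Km,app + [S]) = 101 × 5.10/(0.637 + 5.10) = 89.8 mM/s.

89.8 mM/s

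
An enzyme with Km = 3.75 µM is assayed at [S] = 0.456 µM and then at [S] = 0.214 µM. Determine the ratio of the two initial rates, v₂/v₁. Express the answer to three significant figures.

0.498

The fractional saturations are [S]/(Km+[S]) = 0.456/4.206 = 0.1084 and 0.214/3.964 = 0.05399.
v₂/v₁ is just their ratio: 0.05399/0.1084 = 0.498.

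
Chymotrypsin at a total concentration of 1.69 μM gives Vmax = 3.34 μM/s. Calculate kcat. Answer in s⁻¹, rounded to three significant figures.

1.98 s⁻¹

kcat = Vmax/[E]total = 3.34 μM/s / 1.69 μM = 1.98 s⁻¹.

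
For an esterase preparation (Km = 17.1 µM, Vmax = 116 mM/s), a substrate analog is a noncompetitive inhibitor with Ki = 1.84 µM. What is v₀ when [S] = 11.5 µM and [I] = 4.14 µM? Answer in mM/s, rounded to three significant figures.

14.4 mM/s

α = 1 + [I]/Ki = 1 + 4.14/1.84 = 3.250.
For a noncompetitive inhibitor, Vmax is reduced to Vmax/α while Km is unchanged: Km,app = 17.1 µM, Vmax,app = 35.7 mM/s.
v = Vmax,app·[S]/(Km,app + [S]) = 35.7 × 11.5/(17.1 + 11.5) = 14.4 mM/s.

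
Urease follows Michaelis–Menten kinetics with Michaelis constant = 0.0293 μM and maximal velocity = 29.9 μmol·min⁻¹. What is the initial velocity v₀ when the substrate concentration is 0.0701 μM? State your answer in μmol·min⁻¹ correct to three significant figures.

21.1 μmol·min⁻¹

[S]/(Km+[S]) = 0.0701/0.09940 = 0.7052, the fractional saturation.
v = 0.7052 × Vmax = 0.7052 × 29.9 = 21.1 μmol·min⁻¹.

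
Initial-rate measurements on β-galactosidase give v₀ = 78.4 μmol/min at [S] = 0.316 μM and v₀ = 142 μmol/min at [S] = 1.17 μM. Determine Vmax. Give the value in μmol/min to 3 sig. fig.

203 μmol/min

From v = Vmax[S]/(Km+[S]), each point gives Vmax = v(Km+[S])/[S].
Equating: 78.4(Km+0.316)/0.316 = 142(Km+1.17)/1.17.
248.1·Km + 78.4 = 121.4·Km + 142, so (248.1 − 121.4)·Km = 142 − 78.4.
Km = 63.60/126.7 = 0.502 μM; then Vmax = 78.4(0.502+0.316)/0.316 = 203 μmol/min.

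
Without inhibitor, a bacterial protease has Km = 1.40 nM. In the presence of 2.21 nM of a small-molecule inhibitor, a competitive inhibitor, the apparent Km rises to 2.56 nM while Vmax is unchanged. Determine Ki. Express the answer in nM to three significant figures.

Competitive: Km,app = α·Km with α = 1 + [I]/Ki.
α = Km,app/Km = 2.56/1.40 = 1.829.
Ki = [I]/(α − 1) = 2.21/0.8286 = 2.67 nM.

2.67 nM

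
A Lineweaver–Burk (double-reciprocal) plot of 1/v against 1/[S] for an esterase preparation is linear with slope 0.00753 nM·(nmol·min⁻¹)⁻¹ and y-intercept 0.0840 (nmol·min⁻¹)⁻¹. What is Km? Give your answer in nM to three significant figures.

y-intercept = 1/Vmax ⇒ Vmax = 11.9 nmol·min⁻¹; slope = Km/Vmax ⇒ Km = slope × Vmax.
Km = 0.00753 × 11.9 = 0.0896 nM.

0.0896 nM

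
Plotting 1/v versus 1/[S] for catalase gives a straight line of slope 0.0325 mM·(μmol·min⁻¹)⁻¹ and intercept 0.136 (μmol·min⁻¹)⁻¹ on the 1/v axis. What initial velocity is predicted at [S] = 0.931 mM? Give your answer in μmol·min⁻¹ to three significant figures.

The y-intercept is 1/Vmax, so Vmax = 1/0.136 = 7.35 μmol·min⁻¹.
The slope is Km/Vmax, so Km = 0.0325 × 7.35 = 0.239 mM.
Then v = 7.35 × 0.931/(0.239 + 0.931) = 5.85 μmol·min⁻¹.

5.85 μmol·min⁻¹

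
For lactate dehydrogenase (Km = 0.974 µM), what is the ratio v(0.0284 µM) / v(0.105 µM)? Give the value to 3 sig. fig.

Since Vmax cancels, v₂/v₁ = [S]₂(Km+[S]₁) / [S]₁(Km+[S]₂).
= 0.0284×(0.974+0.105) / (0.105×(0.974+0.0284)) = 0.03064/0.1053 = 0.291.

0.291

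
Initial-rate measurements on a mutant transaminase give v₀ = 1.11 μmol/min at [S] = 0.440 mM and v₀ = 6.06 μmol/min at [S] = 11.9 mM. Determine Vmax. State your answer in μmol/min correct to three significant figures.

7.31 μmol/min

From v = Vmax[S]/(Km+[S]), each point gives Vmax = v(Km+[S])/[S].
Equating: 1.11(Km+0.440)/0.440 = 6.06(Km+11.9)/11.9.
2.523·Km + 1.11 = 0.5092·Km + 6.06, so (2.523 − 0.5092)·Km = 6.06 − 1.11.
Km = 4.950/2.013 = 2.46 mM; then Vmax = 1.11(2.46+0.440)/0.440 = 7.31 μmol/min.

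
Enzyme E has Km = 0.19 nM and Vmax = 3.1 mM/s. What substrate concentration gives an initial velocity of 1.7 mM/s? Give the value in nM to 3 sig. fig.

The required fractional saturation is v/Vmax = 1.7/3.1 = 0.5484.
Then [S]/(Km+[S]) = 0.5484 ⇒ [S] = 0.19 × 0.5484/(1 − 0.5484) = 0.231 nM.

0.231 nM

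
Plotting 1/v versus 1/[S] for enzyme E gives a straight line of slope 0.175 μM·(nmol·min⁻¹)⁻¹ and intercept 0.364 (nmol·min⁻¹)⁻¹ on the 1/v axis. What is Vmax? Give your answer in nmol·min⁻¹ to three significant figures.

The y-intercept of a Lineweaver–Burk plot equals 1/Vmax, so Vmax = 1/0.364 = 2.75 nmol·min⁻¹.

2.75 nmol·min⁻¹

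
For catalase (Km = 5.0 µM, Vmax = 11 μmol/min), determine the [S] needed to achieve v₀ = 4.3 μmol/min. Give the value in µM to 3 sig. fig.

Rearranging v = Vmax[S]/(Km+[S]) gives [S] = Km·v/(Vmax − v).
[S] = 5.0 × 4.3 / (11 − 4.3) = 21.50/6.700 = 3.21 µM.

3.21 µM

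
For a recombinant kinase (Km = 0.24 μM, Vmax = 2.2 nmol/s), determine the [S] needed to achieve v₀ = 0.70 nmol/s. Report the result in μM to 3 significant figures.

Rearranging v = Vmax[S]/(Km+[S]) gives [S] = Km·v/(Vmax − v).
[S] = 0.24 × 0.70 / (2.2 − 0.70) = 0.1680/1.500 = 0.112 μM.

0.112 μM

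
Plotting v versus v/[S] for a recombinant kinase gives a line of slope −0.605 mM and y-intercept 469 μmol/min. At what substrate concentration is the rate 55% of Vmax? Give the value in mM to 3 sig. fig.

0.739 mM

The Eadie–Hofstee slope gives Km = 0.605 mM (slope = −Km).
v/Vmax = [S]/(Km+[S]) = 0.55 ⇒ [S] = Km·0.55/(1−0.55) = 0.605 × 1.222 = 0.739 mM.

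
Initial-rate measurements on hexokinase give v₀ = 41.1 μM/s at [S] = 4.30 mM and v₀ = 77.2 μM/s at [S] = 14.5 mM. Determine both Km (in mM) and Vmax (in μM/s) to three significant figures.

From v = Vmax[S]/(Km+[S]), each point gives Vmax = v(Km+[S])/[S].
Equating: 41.1(Km+4.30)/4.30 = 77.2(Km+14.5)/14.5.
9.558·Km + 41.1 = 5.324·Km + 77.2, so (9.558 − 5.324)·Km = 77.2 − 41.1.
Km = 36.10/4.234 = 8.53 mM; then Vmax = 41.1(8.53+4.30)/4.30 = 123 μM/s.

Km = 8.53 mM; Vmax = 123 μM/s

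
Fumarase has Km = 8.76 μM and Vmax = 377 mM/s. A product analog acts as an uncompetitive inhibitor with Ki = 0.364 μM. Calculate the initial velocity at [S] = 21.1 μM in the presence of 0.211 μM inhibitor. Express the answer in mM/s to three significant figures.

189 mM/s

With α = 1 + [I]/Ki = 1 + 0.211/0.364 = 1.580, the uncompetitive rate law is v = (Vmax/α)·[S] / (Km/α + [S]).
v = (377/1.580)×21.1 / (8.76/1.580 + 21.1) = 5036/26.65 = 189 mM/s.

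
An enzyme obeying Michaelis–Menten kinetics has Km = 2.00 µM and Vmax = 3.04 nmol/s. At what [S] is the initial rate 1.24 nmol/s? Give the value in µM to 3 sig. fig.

1.38 µM

The required fractional saturation is v/Vmax = 1.24/3.04 = 0.4079.
Then [S]/(Km+[S]) = 0.4079 ⇒ [S] = 2.00 × 0.4079/(1 − 0.4079) = 1.38 µM.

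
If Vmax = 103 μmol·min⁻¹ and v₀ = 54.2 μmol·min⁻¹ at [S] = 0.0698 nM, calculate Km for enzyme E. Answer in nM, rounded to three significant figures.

From v = Vmax[S]/(Km+[S]), Km = [S](Vmax − v)/v.
Km = 0.0698 × (103 − 54.2) / 54.2 = 3.406/54.2 = 0.0628 nM.

0.0628 nM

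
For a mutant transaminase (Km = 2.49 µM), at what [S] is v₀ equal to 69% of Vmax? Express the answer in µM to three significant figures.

v/Vmax = [S]/(Km+[S]) = 0.69, so [S] = Km·0.69/(1 − 0.69) = 2.49 × 2.226.
[S] = 5.54 µM.

5.54 µM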